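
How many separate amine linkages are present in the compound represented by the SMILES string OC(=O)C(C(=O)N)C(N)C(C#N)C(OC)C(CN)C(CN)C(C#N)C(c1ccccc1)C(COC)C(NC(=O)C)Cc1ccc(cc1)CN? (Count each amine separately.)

4

Reading the structure from left to right:
  HOOC: –COOH: carbonyl C bonded to –OH and C → carboxylic acid (the –OH is not a separate alcohol).
  CH(CONH2): pendant –CONH2: carbonyl C bonded to C and N → amide.
  CH(NH2): –NH2 on an sp³ carbon with no adjacent C=O → amine.
  CH(CN): pendant –C≡N: nitrile.
  CH(OCH3): pendant –OCH3: C–O–C with sp³ C, no adjacent C=O → ether.
  CH(CH2NH2): pendant –CH2NH2: N on sp³ C, no adjacent C=O → amine.
  CH(CH2NH2): pendant –CH2NH2: N on sp³ C, no adjacent C=O → amine.
  CH(CN): pendant –C≡N: nitrile.
  CH(C6H5): pendant –C6H5: benzene ring → arene.
  CH(CH2OCH3): pendant –CH2OCH3: C–O–C linkage → ether.
  CH(NHCOCH3): pendant –NHC(=O)CH3: N bonded to a carbonyl → amide (not amine).
  C6H4: para-disubstituted benzene ring → arene.
  CH2NH2: –NH2 on an sp³ carbon with no adjacent C=O → amine.
Amine appears at: CH(NH2), CH(CH2NH2), CH(CH2NH2), CH2NH2 → 4.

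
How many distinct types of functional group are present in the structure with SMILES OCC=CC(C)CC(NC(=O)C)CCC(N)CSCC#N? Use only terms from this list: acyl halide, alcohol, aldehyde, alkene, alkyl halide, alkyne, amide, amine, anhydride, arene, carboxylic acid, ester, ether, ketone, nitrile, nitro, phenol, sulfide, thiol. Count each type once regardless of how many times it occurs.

6

HO– on an sp³ carbon → alcohol.
C=C double bond → alkene.
pendant –NHC(=O)CH3: N bonded to a carbonyl → amide (not amine).
–NH2 on an sp³ carbon with no adjacent C=O → amine.
C–S–C linkage → sulfide (thioether).
–C≡N: carbon triple-bonded to nitrogen → nitrile.
Distinct types present: alcohol, alkene, amide, amine, nitrile, sulfide.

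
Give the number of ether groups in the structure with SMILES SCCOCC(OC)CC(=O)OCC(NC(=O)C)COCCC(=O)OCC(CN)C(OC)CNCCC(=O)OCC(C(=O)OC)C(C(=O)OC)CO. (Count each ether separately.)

4

–SH on an sp³ carbon → thiol.
C–O–C with sp³ carbons on both sides and no adjacent C=O → ether.
pendant –OCH3: C–O–C with sp³ C, no adjacent C=O → ether.
–C(=O)–O–C with C on the carbonyl side → ester.
pendant –NHC(=O)CH3: N bonded to a carbonyl → amide (not amine).
C–O–C with sp³ carbons on both sides and no adjacent C=O → ether.
–C(=O)–O–C with C on the carbonyl side → ester.
pendant –CH2NH2: N on sp³ C, no adjacent C=O → amine.
pendant –OCH3: C–O–C with sp³ C, no adjacent C=O → ether.
C–N–C with sp³ carbons and no adjacent C=O → amine (secondary).
–C(=O)–O–C with C on the carbonyl side → ester.
pendant –COOCH3: carbonyl C bonded to C and –OCH3 → ester.
pendant –COOCH3: carbonyl C bonded to C and –OCH3 → ester.
–OH on an sp³ carbon → alcohol.
Ether appears at: CH2OCH2, CH(OCH3), CH2OCH2, CH(OCH3) → 4.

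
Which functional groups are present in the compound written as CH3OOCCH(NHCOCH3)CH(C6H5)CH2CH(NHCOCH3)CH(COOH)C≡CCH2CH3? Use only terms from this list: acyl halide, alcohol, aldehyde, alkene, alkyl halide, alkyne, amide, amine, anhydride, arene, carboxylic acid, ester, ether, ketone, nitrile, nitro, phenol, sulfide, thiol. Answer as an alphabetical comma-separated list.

CH3O–C(=O)–: carbonyl C bonded to C and to –OCH3 → ester (not ketone + ether).
pendant –NHC(=O)CH3: N bonded to a carbonyl → amide (not amine).
pendant –C6H5: benzene ring → arene.
pendant –NHC(=O)CH3: N bonded to a carbonyl → amide (not amine).
pendant –COOH: carbonyl C bonded to C and –OH → carboxylic acid.
C≡C triple bond → alkyne.

alkyne, amide, arene, carboxylic acid, ester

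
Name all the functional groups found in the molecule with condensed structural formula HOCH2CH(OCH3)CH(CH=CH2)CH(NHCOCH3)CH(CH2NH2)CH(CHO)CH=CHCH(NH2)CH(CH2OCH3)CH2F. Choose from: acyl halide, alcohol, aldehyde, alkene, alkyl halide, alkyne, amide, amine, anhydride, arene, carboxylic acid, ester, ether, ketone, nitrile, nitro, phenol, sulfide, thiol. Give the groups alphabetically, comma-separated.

Working along the chain:
  HOCH2: HO– on an sp³ carbon → alcohol.
  CH(OCH3): pendant –OCH3: C–O–C with sp³ C, no adjacent C=O → ether.
  CH(CH=CH2): pendant –CH=CH2: C=C double bond → alkene.
  CH(NHCOCH3): pendant –NHC(=O)CH3: N bonded to a carbonyl → amide (not amine).
  CH(CH2NH2): pendant –CH2NH2: N on sp³ C, no adjacent C=O → amine.
  CH(CHO): pendant –CHO: carbonyl C bonded to C and H → aldehyde.
  CH=CH: C=C double bond → alkene.
  CH(NH2): –NH2 on an sp³ carbon with no adjacent C=O → amine.
  CH(CH2OCH3): pendant –CH2OCH3: C–O–C linkage → ether.
  CH2F: halogen on an sp³ carbon → alkyl halide.

alcohol, aldehyde, alkene, alkyl halide, amide, amine, ether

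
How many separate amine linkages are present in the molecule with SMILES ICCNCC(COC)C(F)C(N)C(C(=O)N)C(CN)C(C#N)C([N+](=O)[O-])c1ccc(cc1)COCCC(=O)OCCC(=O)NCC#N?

halogen on an sp³ carbon → alkyl halide.
C–N–C with sp³ carbons and no adjacent C=O → amine (secondary).
pendant –CH2OCH3: C–O–C linkage → ether.
halogen on an sp³ carbon → alkyl halide.
–NH2 on an sp³ carbon with no adjacent C=O → amine.
pendant –CONH2: carbonyl C bonded to C and N → amide.
pendant –CH2NH2: N on sp³ C, no adjacent C=O → amine.
pendant –C≡N: nitrile.
–NO2 on an sp³ carbon → nitro (the N=O is not a carbonyl).
para-disubstituted benzene ring → arene.
C–O–C with sp³ carbons on both sides and no adjacent C=O → ether.
–C(=O)–O–C with C on the carbonyl side → ester.
–C(=O)–N– linkage → amide (the N is not an amine).
–C≡N: carbon triple-bonded to nitrogen → nitrile.
Amine appears at: CH2NHCH2, CH(NH2), CH(CH2NH2) → 3.

3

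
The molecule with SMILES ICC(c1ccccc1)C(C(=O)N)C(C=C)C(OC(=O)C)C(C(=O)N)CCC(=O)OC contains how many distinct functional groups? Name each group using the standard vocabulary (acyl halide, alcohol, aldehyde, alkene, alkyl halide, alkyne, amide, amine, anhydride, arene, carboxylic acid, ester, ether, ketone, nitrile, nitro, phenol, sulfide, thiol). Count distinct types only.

halogen on an sp³ carbon → alkyl halide.
pendant –C6H5: benzene ring → arene.
pendant –CONH2: carbonyl C bonded to C and N → amide.
pendant –CH=CH2: C=C double bond → alkene.
pendant –OC(=O)CH3: an acyloxy group → ester.
pendant –CONH2: carbonyl C bonded to C and N → amide.
–C(=O)OCH3: carbonyl C bonded to C and to –OCH3 → ester (not ketone + ether).
Distinct types present: alkene, alkyl halide, amide, arene, ester.

5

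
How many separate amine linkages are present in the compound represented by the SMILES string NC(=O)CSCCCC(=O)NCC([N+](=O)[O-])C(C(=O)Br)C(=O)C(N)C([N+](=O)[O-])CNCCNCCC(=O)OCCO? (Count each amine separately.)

3

Reading the structure from left to right:
  H2NCO: –C(=O)NH2: carbonyl C bonded to C and to N → amide (the N is not a separate amine).
  CH2SCH2: C–S–C linkage → sulfide (thioether).
  CH2CONHCH2: –C(=O)–N– linkage → amide (the N is not an amine).
  CH(NO2): –NO2 on an sp³ carbon → nitro (the N=O is not a carbonyl).
  CH(COBr): pendant –C(=O)X: carbonyl C bonded to C and halogen → acyl halide.
  CO: –C(=O)– with carbon on both sides → ketone.
  CH(NH2): –NH2 on an sp³ carbon with no adjacent C=O → amine.
  CH(NO2): –NO2 on an sp³ carbon → nitro (the N=O is not a carbonyl).
  CH2NHCH2: C–N–C with sp³ carbons and no adjacent C=O → amine (secondary).
  CH2NHCH2: C–N–C with sp³ carbons and no adjacent C=O → amine (secondary).
  CH2COOCH2: –C(=O)–O–C with C on the carbonyl side → ester.
  CH2OH: –OH on an sp³ carbon → alcohol.
Amine appears at: CH(NH2), CH2NHCH2, CH2NHCH2 → 3.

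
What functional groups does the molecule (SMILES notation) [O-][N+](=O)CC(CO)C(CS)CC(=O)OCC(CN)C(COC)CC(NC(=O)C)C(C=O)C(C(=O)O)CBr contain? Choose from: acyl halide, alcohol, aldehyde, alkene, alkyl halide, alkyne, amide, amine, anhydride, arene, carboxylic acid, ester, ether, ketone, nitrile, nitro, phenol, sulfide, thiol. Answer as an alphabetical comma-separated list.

alcohol, aldehyde, alkyl halide, amide, amine, carboxylic acid, ester, ether, nitro, thiol

–NO2 on carbon → nitro group.
pendant –CH2OH on an sp³ backbone C → alcohol.
pendant –CH2SH → thiol.
–C(=O)–O–C with C on the carbonyl side → ester.
pendant –CH2NH2: N on sp³ C, no adjacent C=O → amine.
pendant –CH2OCH3: C–O–C linkage → ether.
pendant –NHC(=O)CH3: N bonded to a carbonyl → amide (not amine).
pendant –CHO: carbonyl C bonded to C and H → aldehyde.
pendant –COOH: carbonyl C bonded to C and –OH → carboxylic acid.
halogen on an sp³ carbon → alkyl halide.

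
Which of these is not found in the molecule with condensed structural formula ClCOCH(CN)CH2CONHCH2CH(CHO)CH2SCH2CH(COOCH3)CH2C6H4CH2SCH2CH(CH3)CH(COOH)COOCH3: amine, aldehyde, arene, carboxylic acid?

amine

arene: present (C6H4 — para-disubstituted benzene ring → arene).
aldehyde: present (CH(CHO) — pendant –CHO: carbonyl C bonded to C and H → aldehyde).
carboxylic acid: present (CH(COOH) — pendant –COOH: carbonyl C bonded to C and –OH → carboxylic acid).
amine: absent. In CH2CONHCH2, the nitrogen is bonded directly to a carbonyl carbon, making it part of an amide, not a free amine.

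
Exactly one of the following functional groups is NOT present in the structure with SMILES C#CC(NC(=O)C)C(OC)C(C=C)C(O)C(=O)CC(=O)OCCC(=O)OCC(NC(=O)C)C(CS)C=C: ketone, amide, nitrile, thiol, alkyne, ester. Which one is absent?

nitrile

thiol: present (CH(CH2SH) — pendant –CH2SH → thiol).
ketone: present (CO — –C(=O)– with carbon on both sides → ketone).
ester: present (CH2COOCH2 — –C(=O)–O–C with C on the carbonyl side → ester).
amide: present (CH(NHCOCH3) — pendant –NHC(=O)CH3: N bonded to a carbonyl → amide (not amine)).
alkyne: present (HC≡C — C≡C triple bond → alkyne).
nitrile: absent. In HC≡C, the triple bond is C≡C, not C≡N.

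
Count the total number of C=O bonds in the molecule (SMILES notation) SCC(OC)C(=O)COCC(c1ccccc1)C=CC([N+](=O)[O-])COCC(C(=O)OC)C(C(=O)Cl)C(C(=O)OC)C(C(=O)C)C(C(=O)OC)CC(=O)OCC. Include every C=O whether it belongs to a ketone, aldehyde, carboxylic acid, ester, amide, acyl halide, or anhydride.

7

CO: ketone, 1 C=O (running total 1).
CH(COOCH3): ester, 1 C=O (running total 2).
CH(COCl): acyl halide, 1 C=O (running total 3).
CH(COOCH3): ester, 1 C=O (running total 4).
CH(COCH3): ketone, 1 C=O (running total 5).
CH(COOCH3): ester, 1 C=O (running total 6).
CH2COOCH2: ester, 1 C=O (running total 7).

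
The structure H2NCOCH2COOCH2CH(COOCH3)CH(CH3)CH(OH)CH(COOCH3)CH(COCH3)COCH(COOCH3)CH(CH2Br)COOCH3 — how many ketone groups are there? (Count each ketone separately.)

Working along the chain:
  H2NCO: –C(=O)NH2: carbonyl C bonded to C and to N → amide (the N is not a separate amine).
  CH2COOCH2: –C(=O)–O–C with C on the carbonyl side → ester.
  CH(COOCH3): pendant –COOCH3: carbonyl C bonded to C and –OCH3 → ester.
  CH(OH): –OH on an sp³ carbon → alcohol (secondary).
  CH(COOCH3): pendant –COOCH3: carbonyl C bonded to C and –OCH3 → ester.
  CH(COCH3): pendant –COCH3: carbonyl C bonded to two carbons → ketone.
  CO: –C(=O)– with carbon on both sides → ketone.
  CH(COOCH3): pendant –COOCH3: carbonyl C bonded to C and –OCH3 → ester.
  CH(CH2Br): pendant –CH2X: halogen on sp³ carbon → alkyl halide.
  COOCH3: –C(=O)OCH3: carbonyl C bonded to C and to –OCH3 → ester (not ketone + ether).
Ketone appears at: CH(COCH3), CO → 2.

2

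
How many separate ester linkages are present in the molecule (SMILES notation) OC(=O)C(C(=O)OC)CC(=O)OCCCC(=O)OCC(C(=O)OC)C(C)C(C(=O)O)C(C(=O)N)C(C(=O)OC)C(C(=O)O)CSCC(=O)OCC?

–COOH: carbonyl C bonded to –OH and C → carboxylic acid (the –OH is not a separate alcohol).
pendant –COOCH3: carbonyl C bonded to C and –OCH3 → ester.
–C(=O)–O–C with C on the carbonyl side → ester.
–C(=O)–O–C with C on the carbonyl side → ester.
pendant –COOCH3: carbonyl C bonded to C and –OCH3 → ester.
pendant –COOH: carbonyl C bonded to C and –OH → carboxylic acid.
pendant –CONH2: carbonyl C bonded to C and N → amide.
pendant –COOCH3: carbonyl C bonded to C and –OCH3 → ester.
pendant –COOH: carbonyl C bonded to C and –OH → carboxylic acid.
C–S–C linkage → sulfide (thioether).
–C(=O)OCH2CH3: carbonyl C bonded to C and to –OEt → ester.
Ester appears at: CH(COOCH3), CH2COOCH2, CH2COOCH2, CH(COOCH3), CH(COOCH3), COOCH2CH3 → 6.

6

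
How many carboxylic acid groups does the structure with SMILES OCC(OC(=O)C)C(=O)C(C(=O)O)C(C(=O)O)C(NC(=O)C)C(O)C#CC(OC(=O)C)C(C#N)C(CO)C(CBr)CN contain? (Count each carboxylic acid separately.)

Working along the chain:
  HOCH2: HO– on an sp³ carbon → alcohol.
  CH(OCOCH3): pendant –OC(=O)CH3: an acyloxy group → ester.
  CO: –C(=O)– with carbon on both sides → ketone.
  CH(COOH): pendant –COOH: carbonyl C bonded to C and –OH → carboxylic acid.
  CH(COOH): pendant –COOH: carbonyl C bonded to C and –OH → carboxylic acid.
  CH(NHCOCH3): pendant –NHC(=O)CH3: N bonded to a carbonyl → amide (not amine).
  CH(OH): –OH on an sp³ carbon → alcohol (secondary).
  C≡C: C≡C triple bond → alkyne.
  CH(OCOCH3): pendant –OC(=O)CH3: an acyloxy group → ester.
  CH(CN): pendant –C≡N: nitrile.
  CH(CH2OH): pendant –CH2OH on an sp³ backbone C → alcohol.
  CH(CH2Br): pendant –CH2X: halogen on sp³ carbon → alkyl halide.
  CH2NH2: –NH2 on an sp³ carbon with no adjacent C=O → amine.
Carboxylic acid appears at: CH(COOH), CH(COOH) → 2.

2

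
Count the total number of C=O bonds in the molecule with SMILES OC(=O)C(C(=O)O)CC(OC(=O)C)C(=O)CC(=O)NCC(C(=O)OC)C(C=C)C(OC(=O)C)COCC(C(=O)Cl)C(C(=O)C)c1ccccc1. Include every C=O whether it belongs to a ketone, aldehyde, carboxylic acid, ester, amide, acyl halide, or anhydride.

HOOC: carboxylic acid, 1 C=O (running total 1).
CH(COOH): carboxylic acid, 1 C=O (running total 2).
CH(OCOCH3): ester, 1 C=O (running total 3).
CO: ketone, 1 C=O (running total 4).
CH2CONHCH2: amide, 1 C=O (running total 5).
CH(COOCH3): ester, 1 C=O (running total 6).
CH(OCOCH3): ester, 1 C=O (running total 7).
CH(COCl): acyl halide, 1 C=O (running total 8).
CH(COCH3): ketone, 1 C=O (running total 9).

9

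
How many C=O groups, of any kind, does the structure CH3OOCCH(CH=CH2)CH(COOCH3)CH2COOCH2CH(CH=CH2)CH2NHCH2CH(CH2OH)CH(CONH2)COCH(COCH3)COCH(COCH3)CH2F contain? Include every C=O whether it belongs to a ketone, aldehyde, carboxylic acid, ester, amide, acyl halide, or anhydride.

8

CH3OOC: ester, 1 C=O (running total 1).
CH(COOCH3): ester, 1 C=O (running total 2).
CH2COOCH2: ester, 1 C=O (running total 3).
CH(CONH2): amide, 1 C=O (running total 4).
CO: ketone, 1 C=O (running total 5).
CH(COCH3): ketone, 1 C=O (running total 6).
CO: ketone, 1 C=O (running total 7).
CH(COCH3): ketone, 1 C=O (running total 8).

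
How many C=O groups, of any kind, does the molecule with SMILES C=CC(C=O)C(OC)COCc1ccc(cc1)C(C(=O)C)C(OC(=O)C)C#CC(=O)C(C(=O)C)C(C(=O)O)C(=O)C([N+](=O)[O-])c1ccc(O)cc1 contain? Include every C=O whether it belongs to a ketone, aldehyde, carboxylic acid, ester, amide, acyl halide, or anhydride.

CH(CHO): aldehyde, 1 C=O (running total 1).
CH(COCH3): ketone, 1 C=O (running total 2).
CH(OCOCH3): ester, 1 C=O (running total 3).
CO: ketone, 1 C=O (running total 4).
CH(COCH3): ketone, 1 C=O (running total 5).
CH(COOH): carboxylic acid, 1 C=O (running total 6).
CO: ketone, 1 C=O (running total 7).

7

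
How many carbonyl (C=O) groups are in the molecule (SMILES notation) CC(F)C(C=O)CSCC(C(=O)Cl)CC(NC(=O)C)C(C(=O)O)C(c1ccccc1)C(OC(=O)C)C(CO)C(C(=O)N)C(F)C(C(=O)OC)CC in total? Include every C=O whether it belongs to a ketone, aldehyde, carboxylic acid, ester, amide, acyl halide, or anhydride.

CH(CHO): aldehyde, 1 C=O (running total 1).
CH(COCl): acyl halide, 1 C=O (running total 2).
CH(NHCOCH3): amide, 1 C=O (running total 3).
CH(COOH): carboxylic acid, 1 C=O (running total 4).
CH(OCOCH3): ester, 1 C=O (running total 5).
CH(CONH2): amide, 1 C=O (running total 6).
CH(COOCH3): ester, 1 C=O (running total 7).

7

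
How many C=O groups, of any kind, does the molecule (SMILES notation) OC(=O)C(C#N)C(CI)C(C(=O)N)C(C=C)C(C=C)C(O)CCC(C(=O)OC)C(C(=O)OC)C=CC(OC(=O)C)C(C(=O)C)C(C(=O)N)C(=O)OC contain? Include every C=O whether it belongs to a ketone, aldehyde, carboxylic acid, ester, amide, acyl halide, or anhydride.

8

HOOC: carboxylic acid, 1 C=O (running total 1).
CH(CONH2): amide, 1 C=O (running total 2).
CH(COOCH3): ester, 1 C=O (running total 3).
CH(COOCH3): ester, 1 C=O (running total 4).
CH(OCOCH3): ester, 1 C=O (running total 5).
CH(COCH3): ketone, 1 C=O (running total 6).
CH(CONH2): amide, 1 C=O (running total 7).
COOCH3: ester, 1 C=O (running total 8).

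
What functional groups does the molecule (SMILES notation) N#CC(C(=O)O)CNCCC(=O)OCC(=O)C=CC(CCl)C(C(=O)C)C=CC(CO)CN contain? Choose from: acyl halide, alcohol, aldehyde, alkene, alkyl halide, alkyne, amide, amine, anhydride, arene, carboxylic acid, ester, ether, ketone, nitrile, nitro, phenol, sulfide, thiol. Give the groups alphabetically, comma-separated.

N≡C–: carbon triple-bonded to nitrogen → nitrile.
pendant –COOH: carbonyl C bonded to C and –OH → carboxylic acid.
C–N–C with sp³ carbons and no adjacent C=O → amine (secondary).
–C(=O)–O–C with C on the carbonyl side → ester.
–C(=O)– with carbon on both sides → ketone.
C=C double bond → alkene.
pendant –CH2X: halogen on sp³ carbon → alkyl halide.
pendant –COCH3: carbonyl C bonded to two carbons → ketone.
C=C double bond → alkene.
pendant –CH2OH on an sp³ backbone C → alcohol.
–NH2 on an sp³ carbon with no adjacent C=O → amine.

alcohol, alkene, alkyl halide, amine, carboxylic acid, ester, ketone, nitrile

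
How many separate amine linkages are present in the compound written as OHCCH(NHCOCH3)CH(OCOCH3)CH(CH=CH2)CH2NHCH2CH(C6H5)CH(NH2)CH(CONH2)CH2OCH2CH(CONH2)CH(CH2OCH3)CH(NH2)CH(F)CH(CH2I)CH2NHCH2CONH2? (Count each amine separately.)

terminal –CHO: carbonyl C bonded to H and C → aldehyde.
pendant –NHC(=O)CH3: N bonded to a carbonyl → amide (not amine).
pendant –OC(=O)CH3: an acyloxy group → ester.
pendant –CH=CH2: C=C double bond → alkene.
C–N–C with sp³ carbons and no adjacent C=O → amine (secondary).
pendant –C6H5: benzene ring → arene.
–NH2 on an sp³ carbon with no adjacent C=O → amine.
pendant –CONH2: carbonyl C bonded to C and N → amide.
C–O–C with sp³ carbons on both sides and no adjacent C=O → ether.
pendant –CONH2: carbonyl C bonded to C and N → amide.
pendant –CH2OCH3: C–O–C linkage → ether.
–NH2 on an sp³ carbon with no adjacent C=O → amine.
halogen on an sp³ carbon → alkyl halide.
pendant –CH2X: halogen on sp³ carbon → alkyl halide.
C–N–C with sp³ carbons and no adjacent C=O → amine (secondary).
–C(=O)NH2: carbonyl C bonded to C and to N → amide (the N is not a separate amine).
Amine appears at: CH2NHCH2, CH(NH2), CH(NH2), CH2NHCH2 → 4.

4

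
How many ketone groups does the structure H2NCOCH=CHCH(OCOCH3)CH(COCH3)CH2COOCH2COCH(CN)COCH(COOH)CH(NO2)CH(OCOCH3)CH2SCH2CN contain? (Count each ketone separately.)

3

–C(=O)NH2: carbonyl C bonded to C and to N → amide (the N is not a separate amine).
C=C double bond → alkene.
pendant –OC(=O)CH3: an acyloxy group → ester.
pendant –COCH3: carbonyl C bonded to two carbons → ketone.
–C(=O)–O–C with C on the carbonyl side → ester.
–C(=O)– with carbon on both sides → ketone.
pendant –C≡N: nitrile.
–C(=O)– with carbon on both sides → ketone.
pendant –COOH: carbonyl C bonded to C and –OH → carboxylic acid.
–NO2 on an sp³ carbon → nitro (the N=O is not a carbonyl).
pendant –OC(=O)CH3: an acyloxy group → ester.
C–S–C linkage → sulfide (thioether).
–C≡N: carbon triple-bonded to nitrogen → nitrile.
Ketone appears at: CH(COCH3), CO, CO → 3.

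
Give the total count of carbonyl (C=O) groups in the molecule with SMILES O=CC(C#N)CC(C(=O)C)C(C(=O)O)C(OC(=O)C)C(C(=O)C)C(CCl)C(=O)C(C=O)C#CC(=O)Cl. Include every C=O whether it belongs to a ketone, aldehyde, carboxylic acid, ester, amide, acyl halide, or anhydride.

OHC: aldehyde, 1 C=O (running total 1).
CH(COCH3): ketone, 1 C=O (running total 2).
CH(COOH): carboxylic acid, 1 C=O (running total 3).
CH(OCOCH3): ester, 1 C=O (running total 4).
CH(COCH3): ketone, 1 C=O (running total 5).
CO: ketone, 1 C=O (running total 6).
CH(CHO): aldehyde, 1 C=O (running total 7).
COCl: acyl halide, 1 C=O (running total 8).

8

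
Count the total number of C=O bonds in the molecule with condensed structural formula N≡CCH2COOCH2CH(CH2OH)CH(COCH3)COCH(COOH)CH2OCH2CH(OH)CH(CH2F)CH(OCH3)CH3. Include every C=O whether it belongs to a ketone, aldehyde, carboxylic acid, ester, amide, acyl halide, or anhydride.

CH2COOCH2: ester, 1 C=O (running total 1).
CH(COCH3): ketone, 1 C=O (running total 2).
CO: ketone, 1 C=O (running total 3).
CH(COOH): carboxylic acid, 1 C=O (running total 4).

4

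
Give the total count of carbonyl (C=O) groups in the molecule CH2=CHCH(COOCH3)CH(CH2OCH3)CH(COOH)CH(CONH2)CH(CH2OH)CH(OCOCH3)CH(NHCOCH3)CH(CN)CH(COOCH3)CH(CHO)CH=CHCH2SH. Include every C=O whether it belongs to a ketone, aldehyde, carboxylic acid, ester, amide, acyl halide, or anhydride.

CH(COOCH3): ester, 1 C=O (running total 1).
CH(COOH): carboxylic acid, 1 C=O (running total 2).
CH(CONH2): amide, 1 C=O (running total 3).
CH(OCOCH3): ester, 1 C=O (running total 4).
CH(NHCOCH3): amide, 1 C=O (running total 5).
CH(COOCH3): ester, 1 C=O (running total 6).
CH(CHO): aldehyde, 1 C=O (running total 7).

7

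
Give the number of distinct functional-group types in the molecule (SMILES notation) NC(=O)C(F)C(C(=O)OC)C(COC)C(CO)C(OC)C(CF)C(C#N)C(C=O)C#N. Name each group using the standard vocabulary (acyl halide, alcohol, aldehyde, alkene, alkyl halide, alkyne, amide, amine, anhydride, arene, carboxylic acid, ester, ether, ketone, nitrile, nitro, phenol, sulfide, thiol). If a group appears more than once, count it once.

Reading the structure from left to right:
  H2NCO: –C(=O)NH2: carbonyl C bonded to C and to N → amide (the N is not a separate amine).
  CH(F): halogen on an sp³ carbon → alkyl halide.
  CH(COOCH3): pendant –COOCH3: carbonyl C bonded to C and –OCH3 → ester.
  CH(CH2OCH3): pendant –CH2OCH3: C–O–C linkage → ether.
  CH(CH2OH): pendant –CH2OH on an sp³ backbone C → alcohol.
  CH(OCH3): pendant –OCH3: C–O–C with sp³ C, no adjacent C=O → ether.
  CH(CH2F): pendant –CH2X: halogen on sp³ carbon → alkyl halide.
  CH(CN): pendant –C≡N: nitrile.
  CH(CHO): pendant –CHO: carbonyl C bonded to C and H → aldehyde.
  CN: –C≡N: carbon triple-bonded to nitrogen → nitrile.
Distinct types present: alcohol, aldehyde, alkyl halide, amide, ester, ether, nitrile.

7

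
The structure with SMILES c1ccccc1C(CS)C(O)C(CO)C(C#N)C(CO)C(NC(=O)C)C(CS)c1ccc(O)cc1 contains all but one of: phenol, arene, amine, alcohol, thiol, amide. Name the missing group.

amine

phenol: present (C6H4OH — –OH attached directly to an aromatic ring → phenol (not alcohol); the ring itself is an arene).
thiol: present (CH(CH2SH) — pendant –CH2SH → thiol).
amide: present (CH(NHCOCH3) — pendant –NHC(=O)CH3: N bonded to a carbonyl → amide (not amine)).
alcohol: present (CH(OH) — –OH on an sp³ carbon → alcohol (secondary)).
arene: present (C6H5 — C6H5– phenyl ring → arene).
amine: absent. In CH(NHCOCH3), the nitrogen is bonded directly to a carbonyl carbon, making it part of an amide, not a free amine.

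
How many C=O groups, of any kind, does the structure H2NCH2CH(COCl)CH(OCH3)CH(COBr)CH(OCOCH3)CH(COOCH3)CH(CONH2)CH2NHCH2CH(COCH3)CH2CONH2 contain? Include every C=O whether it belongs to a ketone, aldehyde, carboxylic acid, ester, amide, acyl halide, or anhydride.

CH(COCl): acyl halide, 1 C=O (running total 1).
CH(COBr): acyl halide, 1 C=O (running total 2).
CH(OCOCH3): ester, 1 C=O (running total 3).
CH(COOCH3): ester, 1 C=O (running total 4).
CH(CONH2): amide, 1 C=O (running total 5).
CH(COCH3): ketone, 1 C=O (running total 6).
CONH2: amide, 1 C=O (running total 7).

7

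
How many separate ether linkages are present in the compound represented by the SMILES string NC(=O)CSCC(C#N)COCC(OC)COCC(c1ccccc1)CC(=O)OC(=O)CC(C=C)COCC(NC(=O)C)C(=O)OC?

–C(=O)NH2: carbonyl C bonded to C and to N → amide (the N is not a separate amine).
C–S–C linkage → sulfide (thioether).
pendant –C≡N: nitrile.
C–O–C with sp³ carbons on both sides and no adjacent C=O → ether.
pendant –OCH3: C–O–C with sp³ C, no adjacent C=O → ether.
C–O–C with sp³ carbons on both sides and no adjacent C=O → ether.
pendant –C6H5: benzene ring → arene.
two acyl groups sharing one oxygen, –C(=O)–O–C(=O)– → anhydride.
pendant –CH=CH2: C=C double bond → alkene.
C–O–C with sp³ carbons on both sides and no adjacent C=O → ether.
pendant –NHC(=O)CH3: N bonded to a carbonyl → amide (not amine).
–C(=O)OCH3: carbonyl C bonded to C and to –OCH3 → ester (not ketone + ether).
Ether appears at: CH2OCH2, CH(OCH3), CH2OCH2, CH2OCH2 → 4.

4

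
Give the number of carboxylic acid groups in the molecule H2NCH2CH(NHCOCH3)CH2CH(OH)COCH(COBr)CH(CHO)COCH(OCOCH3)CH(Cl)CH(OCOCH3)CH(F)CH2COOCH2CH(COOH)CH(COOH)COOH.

Reading the structure from left to right:
  H2NCH2: –NH2 on an sp³ carbon with no adjacent C=O → amine.
  CH(NHCOCH3): pendant –NHC(=O)CH3: N bonded to a carbonyl → amide (not amine).
  CH(OH): –OH on an sp³ carbon → alcohol (secondary).
  CO: –C(=O)– with carbon on both sides → ketone.
  CH(COBr): pendant –C(=O)X: carbonyl C bonded to C and halogen → acyl halide.
  CH(CHO): pendant –CHO: carbonyl C bonded to C and H → aldehyde.
  CO: –C(=O)– with carbon on both sides → ketone.
  CH(OCOCH3): pendant –OC(=O)CH3: an acyloxy group → ester.
  CH(Cl): halogen on an sp³ carbon → alkyl halide.
  CH(OCOCH3): pendant –OC(=O)CH3: an acyloxy group → ester.
  CH(F): halogen on an sp³ carbon → alkyl halide.
  CH2COOCH2: –C(=O)–O–C with C on the carbonyl side → ester.
  CH(COOH): pendant –COOH: carbonyl C bonded to C and –OH → carboxylic acid.
  CH(COOH): pendant –COOH: carbonyl C bonded to C and –OH → carboxylic acid.
  COOH: –COOH: carbonyl C bonded to –OH and C → carboxylic acid (the –OH is not a separate alcohol).
Carboxylic acid appears at: CH(COOH), CH(COOH), COOH → 3.

3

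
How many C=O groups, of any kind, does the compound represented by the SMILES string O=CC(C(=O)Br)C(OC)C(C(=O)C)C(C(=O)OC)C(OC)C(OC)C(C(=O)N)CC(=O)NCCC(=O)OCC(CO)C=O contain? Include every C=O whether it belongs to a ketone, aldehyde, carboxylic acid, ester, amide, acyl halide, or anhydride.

OHC: aldehyde, 1 C=O (running total 1).
CH(COBr): acyl halide, 1 C=O (running total 2).
CH(COCH3): ketone, 1 C=O (running total 3).
CH(COOCH3): ester, 1 C=O (running total 4).
CH(CONH2): amide, 1 C=O (running total 5).
CH2CONHCH2: amide, 1 C=O (running total 6).
CH2COOCH2: ester, 1 C=O (running total 7).
CHO: aldehyde, 1 C=O (running total 8).

8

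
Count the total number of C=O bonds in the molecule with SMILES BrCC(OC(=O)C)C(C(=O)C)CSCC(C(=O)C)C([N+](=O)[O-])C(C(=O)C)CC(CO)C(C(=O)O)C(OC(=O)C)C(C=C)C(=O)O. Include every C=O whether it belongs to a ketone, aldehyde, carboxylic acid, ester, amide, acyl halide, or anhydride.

7

CH(OCOCH3): ester, 1 C=O (running total 1).
CH(COCH3): ketone, 1 C=O (running total 2).
CH(COCH3): ketone, 1 C=O (running total 3).
CH(COCH3): ketone, 1 C=O (running total 4).
CH(COOH): carboxylic acid, 1 C=O (running total 5).
CH(OCOCH3): ester, 1 C=O (running total 6).
COOH: carboxylic acid, 1 C=O (running total 7).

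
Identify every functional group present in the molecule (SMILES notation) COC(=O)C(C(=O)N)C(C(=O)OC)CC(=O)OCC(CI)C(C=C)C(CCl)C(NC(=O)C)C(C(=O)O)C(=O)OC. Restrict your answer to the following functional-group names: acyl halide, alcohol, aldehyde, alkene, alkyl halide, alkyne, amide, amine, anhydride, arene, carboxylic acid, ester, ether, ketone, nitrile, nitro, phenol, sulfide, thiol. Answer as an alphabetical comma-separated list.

alkene, alkyl halide, amide, carboxylic acid, ester

CH3O–C(=O)–: carbonyl C bonded to C and to –OCH3 → ester (not ketone + ether).
pendant –CONH2: carbonyl C bonded to C and N → amide.
pendant –COOCH3: carbonyl C bonded to C and –OCH3 → ester.
–C(=O)–O–C with C on the carbonyl side → ester.
pendant –CH2X: halogen on sp³ carbon → alkyl halide.
pendant –CH=CH2: C=C double bond → alkene.
pendant –CH2X: halogen on sp³ carbon → alkyl halide.
pendant –NHC(=O)CH3: N bonded to a carbonyl → amide (not amine).
pendant –COOH: carbonyl C bonded to C and –OH → carboxylic acid.
–C(=O)OCH3: carbonyl C bonded to C and to –OCH3 → ester (not ketone + ether).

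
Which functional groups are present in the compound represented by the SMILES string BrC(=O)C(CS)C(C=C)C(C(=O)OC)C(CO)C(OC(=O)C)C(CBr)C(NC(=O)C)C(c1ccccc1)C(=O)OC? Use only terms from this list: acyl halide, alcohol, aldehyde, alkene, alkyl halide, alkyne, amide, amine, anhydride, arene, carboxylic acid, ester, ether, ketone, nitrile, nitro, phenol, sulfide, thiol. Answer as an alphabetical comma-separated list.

–C(=O)Br: carbonyl C bonded to C and to a halogen → acyl halide (not alkyl halide).
pendant –CH2SH → thiol.
pendant –CH=CH2: C=C double bond → alkene.
pendant –COOCH3: carbonyl C bonded to C and –OCH3 → ester.
pendant –CH2OH on an sp³ backbone C → alcohol.
pendant –OC(=O)CH3: an acyloxy group → ester.
pendant –CH2X: halogen on sp³ carbon → alkyl halide.
pendant –NHC(=O)CH3: N bonded to a carbonyl → amide (not amine).
pendant –C6H5: benzene ring → arene.
–C(=O)OCH3: carbonyl C bonded to C and to –OCH3 → ester (not ketone + ether).

acyl halide, alcohol, alkene, alkyl halide, amide, arene, ester, thiol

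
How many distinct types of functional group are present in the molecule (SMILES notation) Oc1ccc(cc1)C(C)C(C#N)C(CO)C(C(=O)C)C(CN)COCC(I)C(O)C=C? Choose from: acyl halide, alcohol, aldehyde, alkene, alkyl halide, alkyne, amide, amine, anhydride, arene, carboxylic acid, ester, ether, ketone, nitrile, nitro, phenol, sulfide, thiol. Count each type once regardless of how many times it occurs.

9

Working along the chain:
  HOC6H4: –OH attached directly to an aromatic ring → phenol (not alcohol); the ring itself is an arene.
  CH(CN): pendant –C≡N: nitrile.
  CH(CH2OH): pendant –CH2OH on an sp³ backbone C → alcohol.
  CH(COCH3): pendant –COCH3: carbonyl C bonded to two carbons → ketone.
  CH(CH2NH2): pendant –CH2NH2: N on sp³ C, no adjacent C=O → amine.
  CH2OCH2: C–O–C with sp³ carbons on both sides and no adjacent C=O → ether.
  CH(I): halogen on an sp³ carbon → alkyl halide.
  CH(OH): –OH on an sp³ carbon → alcohol (secondary).
  CH=CH2: C=C double bond → alkene.
Distinct types present: alcohol, alkene, alkyl halide, amine, arene, ether, ketone, nitrile, phenol.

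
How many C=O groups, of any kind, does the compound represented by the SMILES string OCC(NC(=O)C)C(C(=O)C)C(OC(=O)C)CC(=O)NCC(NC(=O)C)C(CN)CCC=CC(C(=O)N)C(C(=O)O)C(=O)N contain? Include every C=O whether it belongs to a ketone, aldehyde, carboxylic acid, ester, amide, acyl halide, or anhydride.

8

CH(NHCOCH3): amide, 1 C=O (running total 1).
CH(COCH3): ketone, 1 C=O (running total 2).
CH(OCOCH3): ester, 1 C=O (running total 3).
CH2CONHCH2: amide, 1 C=O (running total 4).
CH(NHCOCH3): amide, 1 C=O (running total 5).
CH(CONH2): amide, 1 C=O (running total 6).
CH(COOH): carboxylic acid, 1 C=O (running total 7).
CONH2: amide, 1 C=O (running total 8).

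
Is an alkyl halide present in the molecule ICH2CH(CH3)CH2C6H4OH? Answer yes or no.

yes

halogen on an sp³ carbon → alkyl halide.
–OH attached directly to an aromatic ring → phenol (not alcohol); the ring itself is an arene.
The ICH2 segment supplies the alkyl halide: halogen on an sp³ carbon → alkyl halide.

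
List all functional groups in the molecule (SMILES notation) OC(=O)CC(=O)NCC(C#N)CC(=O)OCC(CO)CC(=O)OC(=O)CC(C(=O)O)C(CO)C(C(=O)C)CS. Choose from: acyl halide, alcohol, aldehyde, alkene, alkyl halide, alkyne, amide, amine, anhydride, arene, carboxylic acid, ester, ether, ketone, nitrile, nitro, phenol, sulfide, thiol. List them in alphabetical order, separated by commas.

alcohol, amide, anhydride, carboxylic acid, ester, ketone, nitrile, thiol

–COOH: carbonyl C bonded to –OH and C → carboxylic acid (the –OH is not a separate alcohol).
–C(=O)–N– linkage → amide (the N is not an amine).
pendant –C≡N: nitrile.
–C(=O)–O–C with C on the carbonyl side → ester.
pendant –CH2OH on an sp³ backbone C → alcohol.
two acyl groups sharing one oxygen, –C(=O)–O–C(=O)– → anhydride.
pendant –COOH: carbonyl C bonded to C and –OH → carboxylic acid.
pendant –CH2OH on an sp³ backbone C → alcohol.
pendant –COCH3: carbonyl C bonded to two carbons → ketone.
–SH on an sp³ carbon → thiol.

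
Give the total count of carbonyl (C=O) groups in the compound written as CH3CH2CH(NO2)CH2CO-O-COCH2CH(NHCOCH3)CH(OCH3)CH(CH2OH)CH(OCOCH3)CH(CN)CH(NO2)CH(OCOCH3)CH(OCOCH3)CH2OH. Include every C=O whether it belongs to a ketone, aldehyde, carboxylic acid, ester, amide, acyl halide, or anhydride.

6

CH2CO-O-COCH2: anhydride, 2 C=O (running total 2).
CH(NHCOCH3): amide, 1 C=O (running total 3).
CH(OCOCH3): ester, 1 C=O (running total 4).
CH(OCOCH3): ester, 1 C=O (running total 5).
CH(OCOCH3): ester, 1 C=O (running total 6).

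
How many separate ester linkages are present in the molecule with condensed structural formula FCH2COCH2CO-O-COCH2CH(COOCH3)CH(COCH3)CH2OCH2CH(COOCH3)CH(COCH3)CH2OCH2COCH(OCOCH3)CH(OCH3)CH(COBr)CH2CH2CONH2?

Working along the chain:
  FCH2: halogen on an sp³ carbon → alkyl halide.
  CO: –C(=O)– with carbon on both sides → ketone.
  CH2CO-O-COCH2: two acyl groups sharing one oxygen, –C(=O)–O–C(=O)– → anhydride.
  CH(COOCH3): pendant –COOCH3: carbonyl C bonded to C and –OCH3 → ester.
  CH(COCH3): pendant –COCH3: carbonyl C bonded to two carbons → ketone.
  CH2OCH2: C–O–C with sp³ carbons on both sides and no adjacent C=O → ether.
  CH(COOCH3): pendant –COOCH3: carbonyl C bonded to C and –OCH3 → ester.
  CH(COCH3): pendant –COCH3: carbonyl C bonded to two carbons → ketone.
  CH2OCH2: C–O–C with sp³ carbons on both sides and no adjacent C=O → ether.
  CO: –C(=O)– with carbon on both sides → ketone.
  CH(OCOCH3): pendant –OC(=O)CH3: an acyloxy group → ester.
  CH(OCH3): pendant –OCH3: C–O–C with sp³ C, no adjacent C=O → ether.
  CH(COBr): pendant –C(=O)X: carbonyl C bonded to C and halogen → acyl halide.
  CONH2: –C(=O)NH2: carbonyl C bonded to C and to N → amide (the N is not a separate amine).
Ester appears at: CH(COOCH3), CH(COOCH3), CH(OCOCH3) → 3.

3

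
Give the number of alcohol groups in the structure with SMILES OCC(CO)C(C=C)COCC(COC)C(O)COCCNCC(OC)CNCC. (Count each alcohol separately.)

3

Taking each segment in turn:
  HOCH2: HO– on an sp³ carbon → alcohol.
  CH(CH2OH): pendant –CH2OH on an sp³ backbone C → alcohol.
  CH(CH=CH2): pendant –CH=CH2: C=C double bond → alkene.
  CH2OCH2: C–O–C with sp³ carbons on both sides and no adjacent C=O → ether.
  CH(CH2OCH3): pendant –CH2OCH3: C–O–C linkage → ether.
  CH(OH): –OH on an sp³ carbon → alcohol (secondary).
  CH2OCH2: C–O–C with sp³ carbons on both sides and no adjacent C=O → ether.
  CH2NHCH2: C–N–C with sp³ carbons and no adjacent C=O → amine (secondary).
  CH(OCH3): pendant –OCH3: C–O–C with sp³ C, no adjacent C=O → ether.
  CH2NHCH2: C–N–C with sp³ carbons and no adjacent C=O → amine (secondary).
Alcohol appears at: HOCH2, CH(CH2OH), CH(OH) → 3.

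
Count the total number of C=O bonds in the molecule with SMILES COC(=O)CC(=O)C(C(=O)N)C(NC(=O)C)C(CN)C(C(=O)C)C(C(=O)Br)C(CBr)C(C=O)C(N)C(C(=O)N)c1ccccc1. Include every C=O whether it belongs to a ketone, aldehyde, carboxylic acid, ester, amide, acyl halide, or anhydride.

8

CH3OOC: ester, 1 C=O (running total 1).
CO: ketone, 1 C=O (running total 2).
CH(CONH2): amide, 1 C=O (running total 3).
CH(NHCOCH3): amide, 1 C=O (running total 4).
CH(COCH3): ketone, 1 C=O (running total 5).
CH(COBr): acyl halide, 1 C=O (running total 6).
CH(CHO): aldehyde, 1 C=O (running total 7).
CH(CONH2): amide, 1 C=O (running total 8).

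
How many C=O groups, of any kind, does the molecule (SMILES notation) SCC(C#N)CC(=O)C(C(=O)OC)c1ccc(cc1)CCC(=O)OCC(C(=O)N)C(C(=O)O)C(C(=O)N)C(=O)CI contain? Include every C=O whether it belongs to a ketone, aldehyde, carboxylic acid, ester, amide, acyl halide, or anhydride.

CO: ketone, 1 C=O (running total 1).
CH(COOCH3): ester, 1 C=O (running total 2).
CH2COOCH2: ester, 1 C=O (running total 3).
CH(CONH2): amide, 1 C=O (running total 4).
CH(COOH): carboxylic acid, 1 C=O (running total 5).
CH(CONH2): amide, 1 C=O (running total 6).
CO: ketone, 1 C=O (running total 7).

7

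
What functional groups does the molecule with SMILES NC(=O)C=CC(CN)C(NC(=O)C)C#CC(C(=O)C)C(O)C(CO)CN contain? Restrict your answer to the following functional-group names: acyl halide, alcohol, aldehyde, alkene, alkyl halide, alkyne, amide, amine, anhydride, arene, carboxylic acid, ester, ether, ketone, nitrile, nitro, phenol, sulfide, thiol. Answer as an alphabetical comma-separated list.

Working along the chain:
  H2NCO: –C(=O)NH2: carbonyl C bonded to C and to N → amide (the N is not a separate amine).
  CH=CH: C=C double bond → alkene.
  CH(CH2NH2): pendant –CH2NH2: N on sp³ C, no adjacent C=O → amine.
  CH(NHCOCH3): pendant –NHC(=O)CH3: N bonded to a carbonyl → amide (not amine).
  C≡C: C≡C triple bond → alkyne.
  CH(COCH3): pendant –COCH3: carbonyl C bonded to two carbons → ketone.
  CH(OH): –OH on an sp³ carbon → alcohol (secondary).
  CH(CH2OH): pendant –CH2OH on an sp³ backbone C → alcohol.
  CH2NH2: –NH2 on an sp³ carbon with no adjacent C=O → amine.

alcohol, alkene, alkyne, amide, amine, ketone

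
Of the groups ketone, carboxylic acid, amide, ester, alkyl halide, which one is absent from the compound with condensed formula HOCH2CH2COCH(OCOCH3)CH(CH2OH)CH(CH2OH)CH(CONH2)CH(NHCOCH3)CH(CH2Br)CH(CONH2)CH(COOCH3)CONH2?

ester: present (CH(OCOCH3) — pendant –OC(=O)CH3: an acyloxy group → ester).
amide: present (CH(CONH2) — pendant –CONH2: carbonyl C bonded to C and N → amide).
alkyl halide: present (CH(CH2Br) — pendant –CH2X: halogen on sp³ carbon → alkyl halide).
ketone: present (CO — –C(=O)– with carbon on both sides → ketone).
carboxylic acid: absent. In each of CH(OCOCH3) and CH(COOCH3), the acyl oxygen is bonded to carbon (–O–C), not to H, so this is an ester. In each of CH(CONH2), CH(NHCOCH3) and CONH2, the carbonyl is bonded to nitrogen, not to –OH; that is an amide.

carboxylic acid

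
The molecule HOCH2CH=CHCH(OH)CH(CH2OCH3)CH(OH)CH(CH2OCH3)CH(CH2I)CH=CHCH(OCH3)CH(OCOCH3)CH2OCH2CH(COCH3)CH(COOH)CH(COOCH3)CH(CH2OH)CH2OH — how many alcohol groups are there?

HO– on an sp³ carbon → alcohol.
C=C double bond → alkene.
–OH on an sp³ carbon → alcohol (secondary).
pendant –CH2OCH3: C–O–C linkage → ether.
–OH on an sp³ carbon → alcohol (secondary).
pendant –CH2OCH3: C–O–C linkage → ether.
pendant –CH2X: halogen on sp³ carbon → alkyl halide.
C=C double bond → alkene.
pendant –OCH3: C–O–C with sp³ C, no adjacent C=O → ether.
pendant –OC(=O)CH3: an acyloxy group → ester.
C–O–C with sp³ carbons on both sides and no adjacent C=O → ether.
pendant –COCH3: carbonyl C bonded to two carbons → ketone.
pendant –COOH: carbonyl C bonded to C and –OH → carboxylic acid.
pendant –COOCH3: carbonyl C bonded to C and –OCH3 → ester.
pendant –CH2OH on an sp³ backbone C → alcohol.
–OH on an sp³ carbon → alcohol.
Alcohol appears at: HOCH2, CH(OH), CH(OH), CH(CH2OH), CH2OH → 5.

5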